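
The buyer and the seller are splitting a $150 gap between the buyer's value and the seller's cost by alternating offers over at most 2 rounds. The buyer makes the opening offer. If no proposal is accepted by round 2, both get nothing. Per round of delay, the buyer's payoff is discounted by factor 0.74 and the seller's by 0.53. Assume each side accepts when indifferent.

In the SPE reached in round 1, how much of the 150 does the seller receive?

Round 2 (the seller proposes): the buyer will accept anything ≥ 0, so the seller offers 0 and keeps 150.
Round 1 (the buyer proposes): the seller can get 150 next round, worth 0.53 × 150 = 79.5 now; the buyer offers that and keeps 70.5.

79.5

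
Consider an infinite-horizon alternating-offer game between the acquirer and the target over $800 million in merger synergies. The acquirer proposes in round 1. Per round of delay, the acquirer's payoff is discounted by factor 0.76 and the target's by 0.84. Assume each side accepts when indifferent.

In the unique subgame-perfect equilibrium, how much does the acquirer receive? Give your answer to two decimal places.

Let x be the acquirer's share when the acquirer proposes and y be the target's share when the target proposes.
The target accepts iff offered ≥ 0.84·y, so x = 800 − 0.84y. Symmetrically y = 800 − 0.76x.
Substituting: x = 800 − 0.84(800 − 0.76x), giving x(1 − 0.76·0.84) = 800(1 − 0.84).
So x = 800 × 0.16 / 0.3616 ≈ 353.9823, and the target receives 800 − x ≈ 446.0177.

353.98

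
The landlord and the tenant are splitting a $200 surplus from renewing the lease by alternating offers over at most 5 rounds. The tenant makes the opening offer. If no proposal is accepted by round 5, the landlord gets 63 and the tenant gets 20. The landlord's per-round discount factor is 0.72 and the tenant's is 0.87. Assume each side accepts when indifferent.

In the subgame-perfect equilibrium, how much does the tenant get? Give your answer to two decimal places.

144.83

Round 5 (the tenant proposes): the landlord gets 63 if talks fail, so the tenant offers 63 and keeps 137.
Round 4 (the landlord proposes): the tenant can get 137 next round, worth 0.87 × 137 = 119.19 now; the landlord offers that and keeps 80.81.
Round 3 (the tenant proposes): the landlord can get 80.81 next round, worth 0.72 × 80.81 = 58.1832 now. The tenant offers 58.1832 and keeps 200 − 58.1832 = 141.8168.
Round 2 (the landlord proposes): the tenant can get 141.8168 next round, worth 0.87 × 141.8168 = 123.380616 now. The landlord offers 123.380616 and keeps 200 − 123.380616 = 76.619384.
Round 1 (the tenant proposes): the landlord can get 76.619384 next round, worth 0.72 × 76.619384 = 55.16595648 now. The tenant offers 55.16595648 and keeps 200 − 55.16595648 = 144.83404352.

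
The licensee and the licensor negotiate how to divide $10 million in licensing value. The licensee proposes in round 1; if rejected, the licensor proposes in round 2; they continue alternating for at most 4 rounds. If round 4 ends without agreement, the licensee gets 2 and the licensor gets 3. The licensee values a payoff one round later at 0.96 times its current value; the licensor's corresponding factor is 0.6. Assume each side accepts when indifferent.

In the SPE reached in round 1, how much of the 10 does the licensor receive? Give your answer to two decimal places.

Round 4 (the licensor proposes): the licensee gets 2 if talks fail, so the licensor offers 2 and keeps 8.
Round 3 (the licensee proposes): the licensor can get 8 next round, worth 0.6 × 8 = 4.8 now, so the licensee offers 4.8, keeping 5.2.
Round 2 (the licensor proposes): the licensee can get 5.2 next round, worth 0.96 × 5.2 = 4.992 now, so the licensor offers 4.992, keeping 5.008.
Round 1 (the licensee proposes): the licensor can get 5.008 next round, worth 0.6 × 5.008 = 3.0048 now; the licensee offers that and keeps 6.9952.

3.00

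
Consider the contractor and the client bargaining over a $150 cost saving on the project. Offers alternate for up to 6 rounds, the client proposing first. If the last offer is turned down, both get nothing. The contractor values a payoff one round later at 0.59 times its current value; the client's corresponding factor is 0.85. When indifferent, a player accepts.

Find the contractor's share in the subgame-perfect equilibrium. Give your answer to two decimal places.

Round 6 (the contractor proposes): the client will accept anything ≥ 0, so the contractor offers 0 and keeps 150.
Round 5 (the client proposes): the contractor can get 150 next round, worth 0.59 × 150 = 88.5 now, so the client offers 88.5, keeping 61.5.
Round 4 (the contractor proposes): the client can get 61.5 next round, worth 0.85 × 61.5 = 52.275 now. The contractor offers 52.275 and keeps 150 − 52.275 = 97.725.
Round 3 (the client proposes): the contractor can get 97.725 next round, worth 0.59 × 97.725 = 57.65775 now; the client offers that and keeps 92.34225.
Round 2 (the contractor proposes): the client can get 92.34225 next round, worth 0.85 × 92.34225 = 78.4909125 now. The contractor offers 78.4909125 and keeps 150 − 78.4909125 = 71.5090875.
Round 1 (the client proposes): the contractor can get 71.5090875 next round, worth 0.59 × 71.5090875 = 42.190361625 now. The client offers 42.190361625 and keeps 150 − 42.190361625 = 107.809638375.

42.19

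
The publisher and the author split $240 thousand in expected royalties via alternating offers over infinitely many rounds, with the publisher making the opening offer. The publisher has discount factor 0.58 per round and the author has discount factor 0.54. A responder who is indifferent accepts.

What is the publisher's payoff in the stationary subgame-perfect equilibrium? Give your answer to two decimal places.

160.75

Let x be the publisher's share when the publisher proposes and y be the author's share when the author proposes.
The author accepts iff offered ≥ 0.54·y, so x = 240 − 0.54y. Symmetrically y = 240 − 0.58x.
Substituting: x = 240 − 0.54(240 − 0.58x), giving x(1 − 0.58·0.54) = 240(1 − 0.54).
So x = 240 × 0.46 / 0.6868 ≈ 160.7455, and the author receives 240 − x ≈ 79.2545.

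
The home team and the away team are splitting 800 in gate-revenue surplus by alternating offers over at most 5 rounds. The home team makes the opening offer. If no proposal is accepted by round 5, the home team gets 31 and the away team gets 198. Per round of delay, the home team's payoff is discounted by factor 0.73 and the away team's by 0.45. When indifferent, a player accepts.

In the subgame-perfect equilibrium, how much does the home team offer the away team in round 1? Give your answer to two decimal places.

Round 5 (the home team proposes): the away team gets 198 if talks fail, so the home team offers 198 and keeps 602.
Round 4 (the away team proposes): the home team can get 602 next round, worth 0.73 × 602 = 439.46 now; the away team offers that and keeps 360.54.
Round 3 (the home team proposes): the away team can get 360.54 next round, worth 0.45 × 360.54 = 162.243 now; the home team offers that and keeps 637.757.
Round 2 (the away team proposes): the home team can get 637.757 next round, worth 0.73 × 637.757 = 465.56261 now; the away team offers that and keeps 334.43739.
Round 1 (the home team proposes): the away team can get 334.43739 next round, worth 0.45 × 334.43739 = 150.4968255 now. The home team offers 150.4968255 and keeps 800 − 150.4968255 = 649.5031745.

150.50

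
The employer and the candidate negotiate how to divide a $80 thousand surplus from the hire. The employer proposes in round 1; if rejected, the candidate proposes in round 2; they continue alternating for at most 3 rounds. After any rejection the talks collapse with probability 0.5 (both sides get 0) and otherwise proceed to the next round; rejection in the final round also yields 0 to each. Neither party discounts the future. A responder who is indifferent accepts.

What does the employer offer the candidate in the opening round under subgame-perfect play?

20

By backward induction:
Round 3 (the employer proposes): rejection yields 0 for the candidate; the employer offers 0 and keeps 80.
Round 2 (the candidate proposes): rejecting gives the employer an expected 0.5 × 80 = 40; the candidate offers that and keeps 40.
Round 1 (the employer proposes): rejecting gives the candidate an expected 0.5 × 40 = 20. The employer offers 20 and keeps 80 − 20 = 60.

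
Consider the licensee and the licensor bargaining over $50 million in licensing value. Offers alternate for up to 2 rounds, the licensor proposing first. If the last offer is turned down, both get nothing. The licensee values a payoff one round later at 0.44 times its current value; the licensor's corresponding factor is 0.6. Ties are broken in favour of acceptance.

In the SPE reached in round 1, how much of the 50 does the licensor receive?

Solve by backward induction from round 2.
Round 2 (the licensee proposes): the licensor will accept anything ≥ 0, so the licensee offers 0 and keeps 50.
Round 1 (the licensor proposes): the licensee can get 50 next round, worth 0.44 × 50 = 22 now; the licensor offers that and keeps 28.

28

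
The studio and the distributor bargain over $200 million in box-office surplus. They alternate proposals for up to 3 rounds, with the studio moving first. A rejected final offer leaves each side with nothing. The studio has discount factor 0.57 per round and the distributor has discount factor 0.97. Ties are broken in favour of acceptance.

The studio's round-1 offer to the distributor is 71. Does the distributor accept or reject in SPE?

Reject

Work out the distributor's continuation value if the offer is rejected.
Round 3 (the studio proposes): rejection yields 0 for the distributor; the studio offers 0 and keeps 200.
Round 2 (the distributor proposes): the studio can get 200 next round, worth 0.57 × 200 = 114 now, so the distributor offers 114, keeping 86.
So by rejecting in round 1, the distributor gets 86 next round, worth 0.97 × 86 = 83.42 now.
Offer 71 < 83.42, so the distributor rejects.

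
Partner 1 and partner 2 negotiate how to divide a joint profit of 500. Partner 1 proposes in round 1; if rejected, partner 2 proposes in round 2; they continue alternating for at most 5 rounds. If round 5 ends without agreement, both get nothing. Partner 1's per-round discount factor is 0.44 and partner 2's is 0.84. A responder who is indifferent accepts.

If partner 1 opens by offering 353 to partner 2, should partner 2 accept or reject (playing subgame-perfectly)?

Work out partner 2's continuation value if the offer is rejected.
Round 5 (partner 1 proposes): rejection yields 0 for partner 2; partner 1 offers 0 and keeps 500.
Round 4 (partner 2 proposes): partner 1 can get 500 next round, worth 0.44 × 500 = 220 now, so partner 2 offers 220, keeping 280.
Round 3 (partner 1 proposes): partner 2 can get 280 next round, worth 0.84 × 280 = 235.2 now. Partner 1 offers 235.2 and keeps 500 − 235.2 = 264.8.
Round 2 (partner 2 proposes): partner 1 can get 264.8 next round, worth 0.44 × 264.8 = 116.512 now, so partner 2 offers 116.512, keeping 383.488.
So by rejecting in round 1, partner 2 gets 383.488 next round, worth 0.84 × 383.488 = 322.12992 now.
Offer 353 ≥ 322.12992, so partner 2 accepts.

Accept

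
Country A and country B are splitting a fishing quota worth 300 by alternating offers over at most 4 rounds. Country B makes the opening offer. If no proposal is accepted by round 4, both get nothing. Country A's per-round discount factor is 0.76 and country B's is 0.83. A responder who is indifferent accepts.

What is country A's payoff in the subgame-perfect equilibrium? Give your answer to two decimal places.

Round 4 (country A proposes): country B will accept anything ≥ 0, so country A offers 0 and keeps 300.
Round 3 (country B proposes): country A can get 300 next round, worth 0.76 × 300 = 228 now. Country B offers 228 and keeps 300 − 228 = 72.
Round 2 (country A proposes): country B can get 72 next round, worth 0.83 × 72 = 59.76 now. Country A offers 59.76 and keeps 300 − 59.76 = 240.24.
Round 1 (country B proposes): country A can get 240.24 next round, worth 0.76 × 240.24 = 182.5824 now, so country B offers 182.5824, keeping 117.4176.

182.58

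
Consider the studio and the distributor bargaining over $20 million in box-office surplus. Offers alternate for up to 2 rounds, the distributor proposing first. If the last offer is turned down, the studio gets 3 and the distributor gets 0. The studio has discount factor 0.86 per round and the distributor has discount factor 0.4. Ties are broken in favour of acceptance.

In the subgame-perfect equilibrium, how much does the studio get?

Solve by backward induction from round 2.
Round 2 (the studio proposes): the distributor will accept anything ≥ 0, so the studio offers 0 and keeps 20.
Round 1 (the distributor proposes): the studio can get 20 next round, worth 0.86 × 20 = 17.2 now, so the distributor offers 17.2, keeping 2.8.

17.2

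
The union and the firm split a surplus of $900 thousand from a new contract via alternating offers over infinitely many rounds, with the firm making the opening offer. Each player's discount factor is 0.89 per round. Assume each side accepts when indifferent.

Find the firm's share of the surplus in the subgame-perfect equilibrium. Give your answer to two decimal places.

Let x be the firm's share when the firm proposes and y be the union's share when the union proposes.
The union accepts iff offered ≥ 0.89·y, so x = 900 − 0.89y. Symmetrically y = 900 − 0.89x.
Substituting: x = 900 − 0.89(900 − 0.89x), giving x(1 − 0.89·0.89) = 900(1 − 0.89).
So x = 900 × 0.11 / 0.2079 ≈ 476.1905, and the union receives 900 − x ≈ 423.8095.

476.19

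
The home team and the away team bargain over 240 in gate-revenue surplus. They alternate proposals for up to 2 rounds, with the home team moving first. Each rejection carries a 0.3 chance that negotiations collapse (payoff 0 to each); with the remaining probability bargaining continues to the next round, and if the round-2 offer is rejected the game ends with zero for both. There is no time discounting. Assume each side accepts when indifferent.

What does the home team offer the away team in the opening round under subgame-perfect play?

By backward induction:
Round 2 (the away team proposes): the home team will accept anything ≥ 0, so the away team offers 0 and keeps 240.
Round 1 (the home team proposes): rejecting gives the away team an expected 0.7 × 240 = 168, so the home team offers 168, keeping 72.

168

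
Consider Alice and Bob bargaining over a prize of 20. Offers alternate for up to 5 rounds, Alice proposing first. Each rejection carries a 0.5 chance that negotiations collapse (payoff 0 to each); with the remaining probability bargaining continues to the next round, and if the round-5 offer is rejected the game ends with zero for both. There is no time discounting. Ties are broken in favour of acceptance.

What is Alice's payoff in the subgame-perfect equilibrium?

13.75

By backward induction:
Round 5 (Alice proposes): Bob will accept anything ≥ 0, so Alice offers 0 and keeps 20.
Round 4 (Bob proposes): rejecting gives Alice an expected 0.5 × 20 = 10; Bob offers that and keeps 10.
Round 3 (Alice proposes): rejecting gives Bob an expected 0.5 × 10 = 5. Alice offers 5 and keeps 20 − 5 = 15.
Round 2 (Bob proposes): rejecting gives Alice an expected 0.5 × 15 = 7.5, so Bob offers 7.5, keeping 12.5.
Round 1 (Alice proposes): rejecting gives Bob an expected 0.5 × 12.5 = 6.25. Alice offers 6.25 and keeps 20 − 6.25 = 13.75.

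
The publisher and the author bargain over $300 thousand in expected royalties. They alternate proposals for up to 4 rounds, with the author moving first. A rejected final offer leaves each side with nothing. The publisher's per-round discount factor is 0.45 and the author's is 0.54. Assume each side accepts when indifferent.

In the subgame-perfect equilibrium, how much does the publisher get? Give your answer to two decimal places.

Solve by backward induction from round 4.
Round 4 (the publisher proposes): the author will accept anything ≥ 0, so the publisher offers 0 and keeps 300.
Round 3 (the author proposes): the publisher can get 300 next round, worth 0.45 × 300 = 135 now; the author offers that and keeps 165.
Round 2 (the publisher proposes): the author can get 165 next round, worth 0.54 × 165 = 89.1 now; the publisher offers that and keeps 210.9.
Round 1 (the author proposes): the publisher can get 210.9 next round, worth 0.45 × 210.9 = 94.905 now, so the author offers 94.905, keeping 205.095.

94.91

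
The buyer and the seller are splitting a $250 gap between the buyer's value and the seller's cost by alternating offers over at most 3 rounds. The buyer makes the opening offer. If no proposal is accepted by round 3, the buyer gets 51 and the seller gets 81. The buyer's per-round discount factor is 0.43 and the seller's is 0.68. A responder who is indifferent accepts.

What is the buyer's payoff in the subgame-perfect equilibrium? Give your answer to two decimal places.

129.42

Round 3 (the buyer proposes): the seller gets 81 if talks fail, so the buyer offers 81 and keeps 169.
Round 2 (the seller proposes): the buyer can get 169 next round, worth 0.43 × 169 = 72.67 now, so the seller offers 72.67, keeping 177.33.
Round 1 (the buyer proposes): the seller can get 177.33 next round, worth 0.68 × 177.33 = 120.5844 now; the buyer offers that and keeps 129.4156.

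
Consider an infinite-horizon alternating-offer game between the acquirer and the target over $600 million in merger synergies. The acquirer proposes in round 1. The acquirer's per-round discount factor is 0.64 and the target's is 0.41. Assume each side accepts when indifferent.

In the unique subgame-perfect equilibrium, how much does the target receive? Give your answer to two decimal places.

In a stationary SPE each proposer offers the other exactly their discounted continuation value.
If the acquirer keeps x when proposing and the target keeps y when proposing, then x = 600 − 0.41y and y = 600 − 0.64x.
Solving: x = 600(1 − 0.41) / (1 − 0.64·0.41) = 354 / 0.7376 ≈ 479.9349.
The target gets 600 − 479.9349 ≈ 120.0651.

120.07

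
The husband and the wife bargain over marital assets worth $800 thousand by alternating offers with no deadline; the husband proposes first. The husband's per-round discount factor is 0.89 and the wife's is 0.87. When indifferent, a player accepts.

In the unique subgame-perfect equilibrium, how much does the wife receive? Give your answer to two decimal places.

In a stationary SPE each proposer offers the other exactly their discounted continuation value.
If the husband keeps x when proposing and the wife keeps y when proposing, then x = 800 − 0.87y and y = 800 − 0.89x.
Solving: x = 800(1 − 0.87) / (1 − 0.89·0.87) = 104 / 0.2257 ≈ 460.7887.
The wife gets 800 − 460.7887 ≈ 339.2113.

339.21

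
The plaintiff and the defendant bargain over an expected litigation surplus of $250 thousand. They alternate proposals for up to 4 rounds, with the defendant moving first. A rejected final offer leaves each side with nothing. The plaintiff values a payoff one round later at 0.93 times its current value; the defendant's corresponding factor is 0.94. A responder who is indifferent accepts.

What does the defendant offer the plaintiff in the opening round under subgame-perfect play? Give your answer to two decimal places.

Solve by backward induction from round 4.
Round 4 (the plaintiff proposes): rejection yields 0 for the defendant; the plaintiff offers 0 and keeps 250.
Round 3 (the defendant proposes): the plaintiff can get 250 next round, worth 0.93 × 250 = 232.5 now, so the defendant offers 232.5, keeping 17.5.
Round 2 (the plaintiff proposes): the defendant can get 17.5 next round, worth 0.94 × 17.5 = 16.45 now; the plaintiff offers that and keeps 233.55.
Round 1 (the defendant proposes): the plaintiff can get 233.55 next round, worth 0.93 × 233.55 = 217.2015 now, so the defendant offers 217.2015, keeping 32.7985.

217.20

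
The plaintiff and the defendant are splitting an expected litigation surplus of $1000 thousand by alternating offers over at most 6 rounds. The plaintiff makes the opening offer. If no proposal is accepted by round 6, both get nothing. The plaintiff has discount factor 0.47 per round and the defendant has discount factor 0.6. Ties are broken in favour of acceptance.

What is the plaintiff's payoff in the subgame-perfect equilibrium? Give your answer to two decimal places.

544.61

Round 6 (the defendant proposes): the plaintiff will accept anything ≥ 0, so the defendant offers 0 and keeps 1000.
Round 5 (the plaintiff proposes): the defendant can get 1000 next round, worth 0.6 × 1000 = 600 now; the plaintiff offers that and keeps 400.
Round 4 (the defendant proposes): the plaintiff can get 400 next round, worth 0.47 × 400 = 188 now, so the defendant offers 188, keeping 812.
Round 3 (the plaintiff proposes): the defendant can get 812 next round, worth 0.6 × 812 = 487.2 now, so the plaintiff offers 487.2, keeping 512.8.
Round 2 (the defendant proposes): the plaintiff can get 512.8 next round, worth 0.47 × 512.8 = 241.016 now; the defendant offers that and keeps 758.984.
Round 1 (the plaintiff proposes): the defendant can get 758.984 next round, worth 0.6 × 758.984 = 455.3904 now; the plaintiff offers that and keeps 544.6096.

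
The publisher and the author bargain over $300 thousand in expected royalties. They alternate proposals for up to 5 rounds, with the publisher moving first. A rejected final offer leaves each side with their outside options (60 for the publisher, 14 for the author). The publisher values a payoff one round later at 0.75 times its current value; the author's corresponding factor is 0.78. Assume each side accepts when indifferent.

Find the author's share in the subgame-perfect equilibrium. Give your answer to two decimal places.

97.51

Work backward from the last round.
Round 5 (the publisher proposes): the author gets 14 if talks fail, so the publisher offers 14 and keeps 286.
Round 4 (the author proposes): the publisher can get 286 next round, worth 0.75 × 286 = 214.5 now; the author offers that and keeps 85.5.
Round 3 (the publisher proposes): the author can get 85.5 next round, worth 0.78 × 85.5 = 66.69 now. The publisher offers 66.69 and keeps 300 − 66.69 = 233.31.
Round 2 (the author proposes): the publisher can get 233.31 next round, worth 0.75 × 233.31 = 174.9825 now; the author offers that and keeps 125.0175.
Round 1 (the publisher proposes): the author can get 125.0175 next round, worth 0.78 × 125.0175 = 97.51365 now, so the publisher offers 97.51365, keeping 202.48635.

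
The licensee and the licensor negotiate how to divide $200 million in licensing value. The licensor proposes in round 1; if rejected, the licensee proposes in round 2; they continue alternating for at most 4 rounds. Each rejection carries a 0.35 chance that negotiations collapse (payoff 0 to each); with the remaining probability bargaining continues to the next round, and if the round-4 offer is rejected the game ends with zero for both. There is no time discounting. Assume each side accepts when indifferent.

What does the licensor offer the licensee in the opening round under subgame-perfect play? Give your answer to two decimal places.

Round 4 (the licensee proposes): the licensor will accept anything ≥ 0, so the licensee offers 0 and keeps 200.
Round 3 (the licensor proposes): rejecting gives the licensee an expected 0.65 × 200 = 130, so the licensor offers 130, keeping 70.
Round 2 (the licensee proposes): rejecting gives the licensor an expected 0.65 × 70 = 45.5; the licensee offers that and keeps 154.5.
Round 1 (the licensor proposes): rejecting gives the licensee an expected 0.65 × 154.5 = 100.425. The licensor offers 100.425 and keeps 200 − 100.425 = 99.575.

100.43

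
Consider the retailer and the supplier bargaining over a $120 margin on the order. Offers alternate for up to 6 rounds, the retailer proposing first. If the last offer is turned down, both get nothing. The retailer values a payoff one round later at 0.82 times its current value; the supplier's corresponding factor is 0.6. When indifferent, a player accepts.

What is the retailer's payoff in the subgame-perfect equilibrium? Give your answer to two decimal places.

By backward induction:
Round 6 (the supplier proposes): rejection yields 0 for the retailer; the supplier offers 0 and keeps 120.
Round 5 (the retailer proposes): the supplier can get 120 next round, worth 0.6 × 120 = 72 now, so the retailer offers 72, keeping 48.
Round 4 (the supplier proposes): the retailer can get 48 next round, worth 0.82 × 48 = 39.36 now, so the supplier offers 39.36, keeping 80.64.
Round 3 (the retailer proposes): the supplier can get 80.64 next round, worth 0.6 × 80.64 = 48.384 now; the retailer offers that and keeps 71.616.
Round 2 (the supplier proposes): the retailer can get 71.616 next round, worth 0.82 × 71.616 = 58.72512 now, so the supplier offers 58.72512, keeping 61.27488.
Round 1 (the retailer proposes): the supplier can get 61.27488 next round, worth 0.6 × 61.27488 = 36.764928 now. The retailer offers 36.764928 and keeps 120 − 36.764928 = 83.235072.

83.24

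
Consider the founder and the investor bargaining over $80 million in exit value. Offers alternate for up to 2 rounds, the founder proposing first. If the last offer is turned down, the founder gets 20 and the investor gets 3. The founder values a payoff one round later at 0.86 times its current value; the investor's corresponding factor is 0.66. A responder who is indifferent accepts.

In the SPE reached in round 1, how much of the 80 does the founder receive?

40.4

Round 2 (the investor proposes): the founder gets 20 if talks fail, so the investor offers 20 and keeps 60.
Round 1 (the founder proposes): the investor can get 60 next round, worth 0.66 × 60 = 39.6 now; the founder offers that and keeps 40.4.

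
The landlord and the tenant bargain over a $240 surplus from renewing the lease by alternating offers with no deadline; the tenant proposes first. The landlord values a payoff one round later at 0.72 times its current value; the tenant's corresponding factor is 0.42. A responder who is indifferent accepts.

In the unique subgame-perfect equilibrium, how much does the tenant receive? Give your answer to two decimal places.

96.33

In a stationary SPE each proposer offers the other exactly their discounted continuation value.
If the tenant keeps x when proposing and the landlord keeps y when proposing, then x = 240 − 0.72y and y = 240 − 0.42x.
Solving: x = 240(1 − 0.72) / (1 − 0.42·0.72) = 67.2 / 0.6976 ≈ 96.3303.
The landlord gets 240 − 96.3303 ≈ 143.6697.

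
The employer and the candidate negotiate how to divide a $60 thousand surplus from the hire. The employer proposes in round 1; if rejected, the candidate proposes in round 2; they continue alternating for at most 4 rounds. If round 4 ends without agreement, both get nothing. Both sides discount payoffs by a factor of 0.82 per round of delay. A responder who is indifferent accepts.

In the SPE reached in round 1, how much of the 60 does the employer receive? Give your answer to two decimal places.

Round 4 (the candidate proposes): the employer will accept anything ≥ 0, so the candidate offers 0 and keeps 60.
Round 3 (the employer proposes): the candidate can get 60 next round, worth 0.82 × 60 = 49.2 now, so the employer offers 49.2, keeping 10.8.
Round 2 (the candidate proposes): the employer can get 10.8 next round, worth 0.82 × 10.8 = 8.856 now; the candidate offers that and keeps 51.144.
Round 1 (the employer proposes): the candidate can get 51.144 next round, worth 0.82 × 51.144 = 41.93808 now, so the employer offers 41.93808, keeping 18.06192.

18.06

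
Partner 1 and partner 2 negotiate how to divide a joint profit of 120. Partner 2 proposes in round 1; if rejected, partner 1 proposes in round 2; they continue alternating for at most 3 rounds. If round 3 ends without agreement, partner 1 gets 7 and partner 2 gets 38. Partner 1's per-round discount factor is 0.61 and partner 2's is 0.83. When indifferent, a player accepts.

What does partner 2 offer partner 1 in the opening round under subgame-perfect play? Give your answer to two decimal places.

Solve by backward induction from round 3.
Round 3 (partner 2 proposes): partner 1 gets 7 if talks fail, so partner 2 offers 7 and keeps 113.
Round 2 (partner 1 proposes): partner 2 can get 113 next round, worth 0.83 × 113 = 93.79 now, so partner 1 offers 93.79, keeping 26.21.
Round 1 (partner 2 proposes): partner 1 can get 26.21 next round, worth 0.61 × 26.21 = 15.9881 now; partner 2 offers that and keeps 104.0119.

15.99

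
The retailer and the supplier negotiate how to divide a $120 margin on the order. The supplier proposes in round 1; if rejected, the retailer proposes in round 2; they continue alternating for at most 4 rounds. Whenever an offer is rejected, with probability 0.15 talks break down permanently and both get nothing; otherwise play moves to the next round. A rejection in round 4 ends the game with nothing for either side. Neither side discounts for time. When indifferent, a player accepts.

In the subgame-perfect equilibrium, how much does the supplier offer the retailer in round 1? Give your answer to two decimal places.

By backward induction:
Round 4 (the retailer proposes): the supplier will accept anything ≥ 0, so the retailer offers 0 and keeps 120.
Round 3 (the supplier proposes): rejecting gives the retailer an expected 0.85 × 120 = 102; the supplier offers that and keeps 18.
Round 2 (the retailer proposes): rejecting gives the supplier an expected 0.85 × 18 = 15.3; the retailer offers that and keeps 104.7.
Round 1 (the supplier proposes): rejecting gives the retailer an expected 0.85 × 104.7 = 88.995. The supplier offers 88.995 and keeps 120 − 88.995 = 31.005.

89.00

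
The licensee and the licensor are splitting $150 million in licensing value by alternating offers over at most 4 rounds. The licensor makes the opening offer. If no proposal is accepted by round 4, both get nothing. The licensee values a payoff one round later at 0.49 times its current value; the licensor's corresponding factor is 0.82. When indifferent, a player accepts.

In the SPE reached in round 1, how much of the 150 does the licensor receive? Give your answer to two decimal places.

107.24

Work backward from the last round.
Round 4 (the licensee proposes): rejection yields 0 for the licensor; the licensee offers 0 and keeps 150.
Round 3 (the licensor proposes): the licensee can get 150 next round, worth 0.49 × 150 = 73.5 now. The licensor offers 73.5 and keeps 150 − 73.5 = 76.5.
Round 2 (the licensee proposes): the licensor can get 76.5 next round, worth 0.82 × 76.5 = 62.73 now; the licensee offers that and keeps 87.27.
Round 1 (the licensor proposes): the licensee can get 87.27 next round, worth 0.49 × 87.27 = 42.7623 now; the licensor offers that and keeps 107.2377.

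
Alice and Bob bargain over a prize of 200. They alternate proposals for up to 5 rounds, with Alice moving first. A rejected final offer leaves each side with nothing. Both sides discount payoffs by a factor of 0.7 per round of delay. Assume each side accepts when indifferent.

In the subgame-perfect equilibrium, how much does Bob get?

Round 5 (Alice proposes): rejection yields 0 for Bob; Alice offers 0 and keeps 200.
Round 4 (Bob proposes): Alice can get 200 next round, worth 0.7 × 200 = 140 now. Bob offers 140 and keeps 200 − 140 = 60.
Round 3 (Alice proposes): Bob can get 60 next round, worth 0.7 × 60 = 42 now; Alice offers that and keeps 158.
Round 2 (Bob proposes): Alice can get 158 next round, worth 0.7 × 158 = 110.6 now. Bob offers 110.6 and keeps 200 − 110.6 = 89.4.
Round 1 (Alice proposes): Bob can get 89.4 next round, worth 0.7 × 89.4 = 62.58 now, so Alice offers 62.58, keeping 137.42.

62.58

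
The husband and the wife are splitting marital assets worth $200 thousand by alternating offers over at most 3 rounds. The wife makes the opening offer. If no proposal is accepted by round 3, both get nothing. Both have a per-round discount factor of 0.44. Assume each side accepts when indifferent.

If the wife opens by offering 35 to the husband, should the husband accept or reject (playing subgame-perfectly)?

Reject

Work out the husband's continuation value if the offer is rejected.
Round 3 (the wife proposes): rejection yields 0 for the husband; the wife offers 0 and keeps 200.
Round 2 (the husband proposes): the wife can get 200 next round, worth 0.44 × 200 = 88 now; the husband offers that and keeps 112.
So by rejecting in round 1, the husband gets 112 next round, worth 0.44 × 112 = 49.28 now.
Offer 35 < 49.28, so the husband rejects.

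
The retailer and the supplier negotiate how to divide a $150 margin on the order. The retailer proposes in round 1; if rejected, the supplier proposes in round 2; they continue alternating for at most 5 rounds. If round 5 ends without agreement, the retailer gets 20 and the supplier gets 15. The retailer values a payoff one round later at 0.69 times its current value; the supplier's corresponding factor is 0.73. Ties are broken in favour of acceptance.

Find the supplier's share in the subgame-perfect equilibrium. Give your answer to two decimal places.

54.85

Round 5 (the retailer proposes): the supplier gets 15 if talks fail, so the retailer offers 15 and keeps 135.
Round 4 (the supplier proposes): the retailer can get 135 next round, worth 0.69 × 135 = 93.15 now. The supplier offers 93.15 and keeps 150 − 93.15 = 56.85.
Round 3 (the retailer proposes): the supplier can get 56.85 next round, worth 0.73 × 56.85 = 41.5005 now, so the retailer offers 41.5005, keeping 108.4995.
Round 2 (the supplier proposes): the retailer can get 108.4995 next round, worth 0.69 × 108.4995 = 74.864655 now; the supplier offers that and keeps 75.135345.
Round 1 (the retailer proposes): the supplier can get 75.135345 next round, worth 0.73 × 75.135345 = 54.84880185 now; the retailer offers that and keeps 95.15119815.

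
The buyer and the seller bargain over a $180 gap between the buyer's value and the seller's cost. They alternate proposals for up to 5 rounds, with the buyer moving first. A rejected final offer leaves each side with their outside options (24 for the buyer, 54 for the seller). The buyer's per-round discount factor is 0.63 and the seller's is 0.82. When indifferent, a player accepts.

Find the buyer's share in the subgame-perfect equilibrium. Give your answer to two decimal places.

Round 5 (the buyer proposes): the seller gets 54 if talks fail, so the buyer offers 54 and keeps 126.
Round 4 (the seller proposes): the buyer can get 126 next round, worth 0.63 × 126 = 79.38 now. The seller offers 79.38 and keeps 180 − 79.38 = 100.62.
Round 3 (the buyer proposes): the seller can get 100.62 next round, worth 0.82 × 100.62 = 82.5084 now, so the buyer offers 82.5084, keeping 97.4916.
Round 2 (the seller proposes): the buyer can get 97.4916 next round, worth 0.63 × 97.4916 = 61.419708 now; the seller offers that and keeps 118.580292.
Round 1 (the buyer proposes): the seller can get 118.580292 next round, worth 0.82 × 118.580292 = 97.23583944 now, so the buyer offers 97.23583944, keeping 82.76416056.

82.76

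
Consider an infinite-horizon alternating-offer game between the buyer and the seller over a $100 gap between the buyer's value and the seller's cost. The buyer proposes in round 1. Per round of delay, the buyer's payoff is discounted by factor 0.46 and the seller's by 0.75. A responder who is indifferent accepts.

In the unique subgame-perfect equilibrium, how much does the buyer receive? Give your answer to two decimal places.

Let x be the buyer's share when the buyer proposes and y be the seller's share when the seller proposes.
The seller accepts iff offered ≥ 0.75·y, so x = 100 − 0.75y. Symmetrically y = 100 − 0.46x.
Substituting: x = 100 − 0.75(100 − 0.46x), giving x(1 − 0.46·0.75) = 100(1 − 0.75).
So x = 100 × 0.25 / 0.655 ≈ 38.1679, and the seller receives 100 − x ≈ 61.8321.

38.17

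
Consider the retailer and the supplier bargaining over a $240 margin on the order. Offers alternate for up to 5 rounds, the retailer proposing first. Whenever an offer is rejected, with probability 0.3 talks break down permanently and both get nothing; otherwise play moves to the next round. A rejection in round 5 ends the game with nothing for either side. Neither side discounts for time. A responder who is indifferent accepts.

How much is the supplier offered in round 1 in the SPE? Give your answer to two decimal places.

Round 5 (the retailer proposes): the supplier will accept anything ≥ 0, so the retailer offers 0 and keeps 240.
Round 4 (the supplier proposes): rejecting gives the retailer an expected 0.7 × 240 = 168, so the supplier offers 168, keeping 72.
Round 3 (the retailer proposes): rejecting gives the supplier an expected 0.7 × 72 = 50.4. The retailer offers 50.4 and keeps 240 − 50.4 = 189.6.
Round 2 (the supplier proposes): rejecting gives the retailer an expected 0.7 × 189.6 = 132.72, so the supplier offers 132.72, keeping 107.28.
Round 1 (the retailer proposes): rejecting gives the supplier an expected 0.7 × 107.28 = 75.096; the retailer offers that and keeps 164.904.

75.10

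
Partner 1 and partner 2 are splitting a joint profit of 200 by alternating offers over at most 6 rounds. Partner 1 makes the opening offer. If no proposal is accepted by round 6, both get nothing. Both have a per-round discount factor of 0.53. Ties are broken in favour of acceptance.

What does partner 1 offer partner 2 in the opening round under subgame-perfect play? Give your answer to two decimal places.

72.18

Round 6 (partner 2 proposes): partner 1 will accept anything ≥ 0, so partner 2 offers 0 and keeps 200.
Round 5 (partner 1 proposes): partner 2 can get 200 next round, worth 0.53 × 200 = 106 now, so partner 1 offers 106, keeping 94.
Round 4 (partner 2 proposes): partner 1 can get 94 next round, worth 0.53 × 94 = 49.82 now. Partner 2 offers 49.82 and keeps 200 − 49.82 = 150.18.
Round 3 (partner 1 proposes): partner 2 can get 150.18 next round, worth 0.53 × 150.18 = 79.5954 now, so partner 1 offers 79.5954, keeping 120.4046.
Round 2 (partner 2 proposes): partner 1 can get 120.4046 next round, worth 0.53 × 120.4046 = 63.814438 now, so partner 2 offers 63.814438, keeping 136.185562.
Round 1 (partner 1 proposes): partner 2 can get 136.185562 next round, worth 0.53 × 136.185562 = 72.17834786 now, so partner 1 offers 72.17834786, keeping 127.82165214.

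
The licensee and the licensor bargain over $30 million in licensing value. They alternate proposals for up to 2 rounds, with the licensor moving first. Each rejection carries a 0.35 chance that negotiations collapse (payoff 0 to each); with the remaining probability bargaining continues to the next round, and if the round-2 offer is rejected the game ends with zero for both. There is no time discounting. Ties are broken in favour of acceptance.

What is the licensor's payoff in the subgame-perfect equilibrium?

Round 2 (the licensee proposes): rejection yields 0 for the licensor; the licensee offers 0 and keeps 30.
Round 1 (the licensor proposes): rejecting gives the licensee an expected 0.65 × 30 = 19.5, so the licensor offers 19.5, keeping 10.5.

10.5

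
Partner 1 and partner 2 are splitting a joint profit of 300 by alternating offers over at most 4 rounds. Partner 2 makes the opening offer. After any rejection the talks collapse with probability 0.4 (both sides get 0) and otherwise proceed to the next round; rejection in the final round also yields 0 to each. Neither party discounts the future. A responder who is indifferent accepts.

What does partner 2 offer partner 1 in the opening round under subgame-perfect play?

Round 4 (partner 1 proposes): rejection yields 0 for partner 2; partner 1 offers 0 and keeps 300.
Round 3 (partner 2 proposes): rejecting gives partner 1 an expected 0.6 × 300 = 180; partner 2 offers that and keeps 120.
Round 2 (partner 1 proposes): rejecting gives partner 2 an expected 0.6 × 120 = 72, so partner 1 offers 72, keeping 228.
Round 1 (partner 2 proposes): rejecting gives partner 1 an expected 0.6 × 228 = 136.8; partner 2 offers that and keeps 163.2.

136.8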